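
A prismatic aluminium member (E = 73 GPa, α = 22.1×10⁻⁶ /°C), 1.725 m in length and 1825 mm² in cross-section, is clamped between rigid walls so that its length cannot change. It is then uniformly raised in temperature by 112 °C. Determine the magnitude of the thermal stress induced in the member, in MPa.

σ ≈ 181 MPa (compressive)

The supports are rigid, so the total axial strain is zero. The restrained thermal strain is ε = αΔT = 22.1×10⁻⁶ × 112 = 2475.2×10⁻⁶.
σ = EαΔT = 73×10³ × 22.1×10⁻⁶ × 112 = 180.7 MPa (compressive; the member is trying to expand).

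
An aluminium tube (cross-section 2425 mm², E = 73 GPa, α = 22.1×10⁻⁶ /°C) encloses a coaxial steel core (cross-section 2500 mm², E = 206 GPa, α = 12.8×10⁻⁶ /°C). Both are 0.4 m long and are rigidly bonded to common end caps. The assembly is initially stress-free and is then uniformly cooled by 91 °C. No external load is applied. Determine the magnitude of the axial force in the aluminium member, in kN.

Both members must finish at the same length. With the larger α, the aluminium tends to over-contract; the plates restrain it, putting the aluminium in tension and the steel in compression. With no external load the two internal forces are equal and opposite, magnitude P.
Compatibility of the two members (thermal + elastic change equal): (α₁ − α₂)ΔT = P·[1/(A₁E₁) + 1/(A₂E₂)].
|α₁ − α₂|·ΔT = 9.3×10⁻⁶ × 91 = 0.0008463.
1/(A₁E₁) + 1/(A₂E₂) = 1/(2425×73×10³) + 1/(2500×206×10³) = 7.591×10⁻⁹ N⁻¹.
So P = 0.0008463 / 7.591×10⁻⁹ = 111.5 kN.

P ≈ 111 kN (tensile in the aluminium)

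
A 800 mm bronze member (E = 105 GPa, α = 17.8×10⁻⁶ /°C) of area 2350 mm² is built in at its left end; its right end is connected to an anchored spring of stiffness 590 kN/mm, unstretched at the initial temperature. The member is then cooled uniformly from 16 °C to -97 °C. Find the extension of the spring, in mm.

δ ≈ 0.552 mm

The unrestrained thermal change is αΔT L = 17.8×10⁻⁶ × 113 × 800 = 1.609 mm.
Let P be the tensile force in the spring. The member extends elastically by PL/(AE) and the spring stretches by P/k; together these equal δ_free.
So P = δ_free / [L/(AE) + 1/k] = 1.609 / [ 800/(2350×105×10³) + 1/(590×10³) ].
P = 1.609 / 4.937×10⁻⁶ = 325900 N.
Spring extension = P/k = 325900/(590×10³) = 0.5524 mm.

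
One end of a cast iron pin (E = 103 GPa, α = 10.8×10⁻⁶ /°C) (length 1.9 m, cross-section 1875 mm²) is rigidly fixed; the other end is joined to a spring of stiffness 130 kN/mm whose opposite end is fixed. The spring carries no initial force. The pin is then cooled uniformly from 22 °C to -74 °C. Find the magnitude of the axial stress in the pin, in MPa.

σ ≈ 59.9 MPa (tensile)

If the spring were absent the pin would shorten by αΔT L = 10.8×10⁻⁶ × 96 × 1900 = 1.97 mm.
Let P be the tensile force in the spring. The pin extends elastically by PL/(AE) and the spring stretches by P/k; together these equal δ_free.
P [ L/(AE) + 1/k ] = δ_free → P [ 1900/(1875×103×10³) + 1/(130×10³) ] = 1.97.
P = 1.97 / 1.753×10⁻⁵ = 112400 N.
σ = P/A = 112400/1875 = 59.93 MPa.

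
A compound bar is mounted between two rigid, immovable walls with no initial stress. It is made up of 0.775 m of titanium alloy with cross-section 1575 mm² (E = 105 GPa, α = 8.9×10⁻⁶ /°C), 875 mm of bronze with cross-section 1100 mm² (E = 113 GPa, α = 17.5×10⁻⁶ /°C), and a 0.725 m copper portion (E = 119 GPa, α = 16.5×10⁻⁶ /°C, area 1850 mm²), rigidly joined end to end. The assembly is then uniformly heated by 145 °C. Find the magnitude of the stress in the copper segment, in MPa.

σ ≈ 178 MPa (compressive)

If the supports were absent, the total length change would be Σ αᵢΔT Lᵢ = 8.9×10⁻⁶×145×775 + 17.5×10⁻⁶×145×875 + 16.5×10⁻⁶×145×725 = 4.955 mm.
The walls prevent any net length change, so an axial force P (same in every segment) develops. Compatibility: P · Σ Lᵢ/(AᵢEᵢ) = δ_free.
Σ Lᵢ/(AᵢEᵢ) = 775/(1575×105×10³) + 875/(1100×113×10³) + 725/(1850×119×10³) = 1.502×10⁻⁵ mm/N.
P = 4.955 / 1.502×10⁻⁵ = 329900 N = 329.9 kN, compressive.
σ_{copper} = P / A = 329900 / 1850 = 178.3 MPa.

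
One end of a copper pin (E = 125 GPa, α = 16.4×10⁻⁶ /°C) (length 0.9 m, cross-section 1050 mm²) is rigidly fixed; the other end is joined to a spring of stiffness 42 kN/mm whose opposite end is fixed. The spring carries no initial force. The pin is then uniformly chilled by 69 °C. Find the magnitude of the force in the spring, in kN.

P ≈ 33.2 kN

Free thermal contraction: δ_free = αΔT L = 16.4×10⁻⁶ × 69 × 900 = 1.018 mm.
Let P be the tensile force in the spring. The pin extends elastically by PL/(AE) and the spring stretches by P/k; together these equal δ_free.
P [ L/(AE) + 1/k ] = δ_free → P [ 900/(1050×125×10³) + 1/(42×10³) ] = 1.018.
P = 1.018 / 3.067×10⁻⁵ = 33210 N.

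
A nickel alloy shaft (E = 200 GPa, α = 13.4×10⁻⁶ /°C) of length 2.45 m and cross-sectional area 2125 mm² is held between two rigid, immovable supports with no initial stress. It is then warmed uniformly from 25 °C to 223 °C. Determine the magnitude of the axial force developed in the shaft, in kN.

Full restraint means ε = 0, so the stress is σ = EαΔT = 200×10³ × 13.4×10⁻⁶ × 198 = 530.6 MPa.
Then P = σA = 530.6 × 2125 mm² = 1128 kN, compressive.

P ≈ 1130 kN (compressive)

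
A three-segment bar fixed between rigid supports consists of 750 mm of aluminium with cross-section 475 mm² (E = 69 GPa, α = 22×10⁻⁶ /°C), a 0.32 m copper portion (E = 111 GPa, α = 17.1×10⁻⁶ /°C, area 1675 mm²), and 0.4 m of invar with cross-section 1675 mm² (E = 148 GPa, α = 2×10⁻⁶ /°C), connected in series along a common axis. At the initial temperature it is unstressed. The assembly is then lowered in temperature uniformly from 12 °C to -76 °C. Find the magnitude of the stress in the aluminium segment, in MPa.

σ ≈ 161 MPa (tensile)

If the supports were absent, the total length change would be Σ αᵢΔT Lᵢ = 22×10⁻⁶×88×750 + 17.1×10⁻⁶×88×320 + 2×10⁻⁶×88×400 = 2.004 mm.
The rigid supports impose zero overall length change; the single axial force P common to all segments must satisfy P Σ Lᵢ/(AᵢEᵢ) = δ_free.
The series flexibility is Σ Lᵢ/(AᵢEᵢ) = 750/(475×69×10³) + 320/(1675×111×10³) + 400/(1675×148×10³) = 2.622×10⁻⁵ mm/N.
Hence P = δ_free / Σ(L/AE) = 2.004/2.622×10⁻⁵ = 76.43 kN (tensile).
σ_{aluminium} = P / A = 76430 / 475 = 160.9 MPa.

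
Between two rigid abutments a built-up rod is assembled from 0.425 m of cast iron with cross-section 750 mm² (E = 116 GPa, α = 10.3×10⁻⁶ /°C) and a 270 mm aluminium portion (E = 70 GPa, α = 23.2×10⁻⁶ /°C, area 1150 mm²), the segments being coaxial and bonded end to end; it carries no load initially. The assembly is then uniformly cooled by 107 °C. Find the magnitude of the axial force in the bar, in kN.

P ≈ 138 kN (tensile)

Free thermal contraction of the whole bar: Σ αᵢΔT Lᵢ = 10.3×10⁻⁶×107×425 + 23.2×10⁻⁶×107×270 = 1.139 mm.
Since the ends are fixed, an axial force P builds up, equal in every segment, with P · Σ Lᵢ/(AᵢEᵢ) = δ_free.
Σ Lᵢ/(AᵢEᵢ) = 425/(750×116×10³) + 270/(1150×70×10³) = 8.239×10⁻⁶ mm/N.
P = 1.139 / 8.239×10⁻⁶ = 138200 N = 138.2 kN, tensile.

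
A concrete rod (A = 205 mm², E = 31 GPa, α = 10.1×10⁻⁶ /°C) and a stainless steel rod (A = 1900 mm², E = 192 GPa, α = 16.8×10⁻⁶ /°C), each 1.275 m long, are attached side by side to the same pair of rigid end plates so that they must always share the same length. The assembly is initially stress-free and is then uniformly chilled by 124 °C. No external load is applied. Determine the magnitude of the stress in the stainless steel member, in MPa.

Both members must finish at the same length. With the larger α, the stainless steel tends to over-contract; the plates restrain it, putting the stainless steel in tension and the concrete in compression. With no external load the two internal forces are equal and opposite, magnitude P.
Equating the net (thermal + elastic) strains gives |α₁ − α₂|·ΔT = P·[1/(A₁E₁) + 1/(A₂E₂)].
|α₁ − α₂|·ΔT = 6.7×10⁻⁶ × 124 = 0.0008308.
1/(A₁E₁) + 1/(A₂E₂) = 1/(205×31×10³) + 1/(1900×192×10³) = 1.601×10⁻⁷ N⁻¹.
P = 0.0008308 / 1.601×10⁻⁷ = 5189 N = 5.189 kN.
σ_{stainless steel} = P/A₂ = 5189/1900 = 2.731 MPa, tensile.

σ ≈ 2.73 MPa (tensile)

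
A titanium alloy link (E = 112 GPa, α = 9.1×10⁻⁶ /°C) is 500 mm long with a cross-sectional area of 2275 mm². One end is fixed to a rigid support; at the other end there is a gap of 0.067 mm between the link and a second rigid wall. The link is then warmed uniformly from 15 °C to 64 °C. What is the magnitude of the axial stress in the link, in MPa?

σ ≈ 34.9 MPa (compressive)

Unrestrained expansion: δ_free = αΔT L = 9.1×10⁻⁶ × 49 × 500 = 0.2229 mm.
After closing the 0.067 mm clearance, 0.2229 − 0.067 = 0.1559 mm of expansion remains to be suppressed by the wall.
Compatibility: PL/(AE) = 0.1559 mm, so σ = P/A = E × (0.1559/500) = 34.93 MPa.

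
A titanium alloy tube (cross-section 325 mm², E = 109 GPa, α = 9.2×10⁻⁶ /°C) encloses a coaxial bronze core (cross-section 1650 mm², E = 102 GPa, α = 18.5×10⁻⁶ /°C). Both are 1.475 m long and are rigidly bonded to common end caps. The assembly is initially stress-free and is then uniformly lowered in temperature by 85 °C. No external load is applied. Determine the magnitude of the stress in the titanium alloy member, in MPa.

Equilibrium of a rigid end plate with no external load gives equal and opposite internal forces ±P in the two members. Since α_{bronze} > α_{titanium alloy}, cooling drives the bronze into tension and the titanium alloy into compression.
Compatibility of the two members (thermal + elastic change equal): (α₁ − α₂)ΔT = P·[1/(A₁E₁) + 1/(A₂E₂)].
|α₁ − α₂|·ΔT = 9.3×10⁻⁶ × 85 = 0.0007905.
1/(A₁E₁) + 1/(A₂E₂) = 1/(325×109×10³) + 1/(1650×102×10³) = 3.417×10⁻⁸ N⁻¹.
P = 0.0007905 / 3.417×10⁻⁸ = 23130 N = 23.13 kN.
σ_{titanium alloy} = P/A₁ = 23130/325 = 71.18 MPa, compressive.

σ ≈ 71.2 MPa (compressive)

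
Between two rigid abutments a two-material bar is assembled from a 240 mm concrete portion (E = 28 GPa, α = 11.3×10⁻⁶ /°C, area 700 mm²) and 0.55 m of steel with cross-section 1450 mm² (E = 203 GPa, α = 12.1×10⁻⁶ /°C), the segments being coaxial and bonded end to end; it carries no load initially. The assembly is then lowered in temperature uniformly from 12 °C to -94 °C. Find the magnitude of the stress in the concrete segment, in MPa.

With the walls removed the bar would change length by δ_free = Σ αᵢΔT Lᵢ = 11.3×10⁻⁶×106×240 + 12.1×10⁻⁶×106×550 = 0.9929 mm.
The rigid supports impose zero overall length change; the single axial force P common to all segments must satisfy P Σ Lᵢ/(AᵢEᵢ) = δ_free.
Σ Lᵢ/(AᵢEᵢ) = 240/(700×28×10³) + 550/(1450×203×10³) = 1.411×10⁻⁵ mm/N.
So P = 0.9929 / 1.411×10⁻⁵ = 70.35 kN, tensile.
σ_{concrete} = P / A = 70350 / 700 = 100.5 MPa.

σ ≈ 101 MPa (tensile)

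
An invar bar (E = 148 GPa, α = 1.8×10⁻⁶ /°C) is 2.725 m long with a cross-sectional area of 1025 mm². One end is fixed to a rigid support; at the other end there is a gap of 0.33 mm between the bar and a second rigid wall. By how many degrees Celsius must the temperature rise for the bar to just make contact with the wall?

ΔT ≈ 67.3 °C

Contact occurs when the free expansion equals the gap: αΔT L = 0.33 mm.
So ΔT = g/(αL) = 0.33/(1.8×10⁻⁶ × 2725) = 67.28 °C.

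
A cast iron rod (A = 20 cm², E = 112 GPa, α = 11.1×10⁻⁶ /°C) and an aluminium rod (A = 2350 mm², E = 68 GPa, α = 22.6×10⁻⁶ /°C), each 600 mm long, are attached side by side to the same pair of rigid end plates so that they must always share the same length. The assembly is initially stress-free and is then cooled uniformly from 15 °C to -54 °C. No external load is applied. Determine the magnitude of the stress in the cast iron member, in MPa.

Equilibrium of a rigid end plate with no external load gives equal and opposite internal forces ±P in the two members. Since α_{aluminium} > α_{cast iron}, cooling drives the aluminium into tension and the cast iron into compression.
Setting the final lengths equal and cancelling L: (α₁ − α₂)ΔT = P/(A₁E₁) + P/(A₂E₂).
|α₁ − α₂|·ΔT = 11.5×10⁻⁶ × 69 = 0.0007935.
1/(A₁E₁) + 1/(A₂E₂) = 1/(2000×112×10³) + 1/(2350×68×10³) = 1.072×10⁻⁸ N⁻¹.
So P = 0.0007935 / 1.072×10⁻⁸ = 74.01 kN.
σ_{cast iron} = P/A₁ = 74010/2000 = 37 MPa, compressive.

σ ≈ 37 MPa (compressive)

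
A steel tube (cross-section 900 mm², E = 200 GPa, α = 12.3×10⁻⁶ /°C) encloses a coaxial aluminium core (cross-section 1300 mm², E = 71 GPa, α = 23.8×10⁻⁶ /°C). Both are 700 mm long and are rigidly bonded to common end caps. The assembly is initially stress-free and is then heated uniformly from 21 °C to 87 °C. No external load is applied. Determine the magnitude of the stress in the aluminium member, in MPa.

Equilibrium of a rigid end plate with no external load gives equal and opposite internal forces ±P in the two members. Since α_{aluminium} > α_{steel}, heating drives the aluminium into compression and the steel into tension.
Equating the net (thermal + elastic) strains gives |α₁ − α₂|·ΔT = P·[1/(A₁E₁) + 1/(A₂E₂)].
|α₁ − α₂|·ΔT = 11.5×10⁻⁶ × 66 = 0.000759.
1/(A₁E₁) + 1/(A₂E₂) = 1/(900×200×10³) + 1/(1300×71×10³) = 1.639×10⁻⁸ N⁻¹.
So P = 0.000759 / 1.639×10⁻⁸ = 46.31 kN.
σ_{aluminium} = P/A₂ = 46310/1300 = 35.62 MPa, compressive.

σ ≈ 35.6 MPa (compressive)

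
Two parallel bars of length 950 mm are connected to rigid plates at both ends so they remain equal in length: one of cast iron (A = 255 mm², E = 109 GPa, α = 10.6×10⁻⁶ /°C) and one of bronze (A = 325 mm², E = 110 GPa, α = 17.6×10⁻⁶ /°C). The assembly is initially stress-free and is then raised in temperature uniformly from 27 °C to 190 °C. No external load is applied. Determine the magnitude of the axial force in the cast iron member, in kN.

P ≈ 17.8 kN (tensile in the cast iron)

The bronze has the larger α, so on heating it would change length more than the cast iron if both were free. The rigid plates force a common final length, so the bronze is put into compression and the cast iron into tension, with equal and opposite forces P (no external load).
Equating the net (thermal + elastic) strains gives |α₁ − α₂|·ΔT = P·[1/(A₁E₁) + 1/(A₂E₂)].
|α₁ − α₂|·ΔT = 7×10⁻⁶ × 163 = 0.001141.
1/(A₁E₁) + 1/(A₂E₂) = 1/(255×109×10³) + 1/(325×110×10³) = 6.395×10⁻⁸ N⁻¹.
So P = 0.001141 / 6.395×10⁻⁸ = 17.84 kN.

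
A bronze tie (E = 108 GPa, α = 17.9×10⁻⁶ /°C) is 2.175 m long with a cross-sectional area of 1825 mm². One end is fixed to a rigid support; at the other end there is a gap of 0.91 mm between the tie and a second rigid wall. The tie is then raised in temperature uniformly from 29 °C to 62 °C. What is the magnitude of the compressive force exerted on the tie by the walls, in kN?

Unrestrained expansion: δ_free = αΔT L = 17.9×10⁻⁶ × 33 × 2175 = 1.285 mm.
The gap closes (δ_free > 0.91 mm) and the wall then resists a further 1.285 − 0.91 = 0.3748 mm of expansion.
Compatibility: PL/(AE) = 0.3748 mm, so σ = P/A = E × (0.3748/2175) = 18.61 MPa.
P = σA = 18.61 × 1825 = 33.96 kN.

P ≈ 34 kN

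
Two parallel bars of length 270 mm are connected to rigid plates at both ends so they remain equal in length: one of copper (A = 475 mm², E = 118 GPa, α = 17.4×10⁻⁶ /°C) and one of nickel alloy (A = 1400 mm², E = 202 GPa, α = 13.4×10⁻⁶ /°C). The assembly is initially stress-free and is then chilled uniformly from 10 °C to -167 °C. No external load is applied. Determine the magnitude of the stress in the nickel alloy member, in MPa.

The copper has the larger α, so on cooling it would change length more than the nickel alloy if both were free. The rigid plates force a common final length, so the copper is put into tension and the nickel alloy into compression, with equal and opposite forces P (no external load).
Compatibility of the two members (thermal + elastic change equal): (α₁ − α₂)ΔT = P·[1/(A₁E₁) + 1/(A₂E₂)].
|α₁ − α₂|·ΔT = 4×10⁻⁶ × 177 = 0.000708.
1/(A₁E₁) + 1/(A₂E₂) = 1/(475×118×10³) + 1/(1400×202×10³) = 2.138×10⁻⁸ N⁻¹.
P = 0.000708 / 2.138×10⁻⁸ = 33120 N = 33.12 kN.
σ_{nickel alloy} = P/A₂ = 33120/1400 = 23.66 MPa, compressive.

σ ≈ 23.7 MPa (compressive)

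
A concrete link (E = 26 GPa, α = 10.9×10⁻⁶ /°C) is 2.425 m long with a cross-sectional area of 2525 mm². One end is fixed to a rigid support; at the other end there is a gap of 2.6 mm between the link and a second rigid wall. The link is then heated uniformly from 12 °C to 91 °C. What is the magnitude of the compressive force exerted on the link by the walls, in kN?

Free thermal elongation = αΔT L = 10.9×10⁻⁶ × 79 × 2425 = 2.088 mm.
Since δ_free = 2.09 mm is less than the 2.6 mm gap, the link never touches the wall. No axial force develops.

P ≈ 0 kN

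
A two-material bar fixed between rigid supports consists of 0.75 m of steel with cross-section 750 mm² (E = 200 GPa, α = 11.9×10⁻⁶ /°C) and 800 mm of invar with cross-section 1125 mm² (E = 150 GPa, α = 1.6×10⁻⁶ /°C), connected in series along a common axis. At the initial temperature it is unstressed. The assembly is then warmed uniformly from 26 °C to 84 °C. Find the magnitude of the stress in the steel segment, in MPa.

σ ≈ 81 MPa (compressive)

With the walls removed the bar would change length by δ_free = Σ αᵢΔT Lᵢ = 11.9×10⁻⁶×58×750 + 1.6×10⁻⁶×58×800 = 0.5919 mm.
The rigid supports impose zero overall length change; the single axial force P common to all segments must satisfy P Σ Lᵢ/(AᵢEᵢ) = δ_free.
Σ Lᵢ/(AᵢEᵢ) = 750/(750×200×10³) + 800/(1125×150×10³) = 9.741×10⁻⁶ mm/N.
Hence P = δ_free / Σ(L/AE) = 0.5919/9.741×10⁻⁶ = 60.76 kN (compressive).
σ_{steel} = P / A = 60760 / 750 = 81.02 MPa.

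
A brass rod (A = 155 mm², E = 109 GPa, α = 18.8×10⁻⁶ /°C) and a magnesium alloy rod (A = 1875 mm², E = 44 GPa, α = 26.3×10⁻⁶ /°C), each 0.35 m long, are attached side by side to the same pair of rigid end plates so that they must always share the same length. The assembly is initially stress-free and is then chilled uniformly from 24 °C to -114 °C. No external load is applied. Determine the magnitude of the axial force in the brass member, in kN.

P ≈ 14.5 kN (compressive in the brass)

The magnesium alloy has the larger α, so on cooling it would change length more than the brass if both were free. The rigid plates force a common final length, so the magnesium alloy is put into tension and the brass into compression, with equal and opposite forces P (no external load).
Setting the final lengths equal and cancelling L: (α₁ − α₂)ΔT = P/(A₁E₁) + P/(A₂E₂).
|α₁ − α₂|·ΔT = 7.5×10⁻⁶ × 138 = 0.001035.
1/(A₁E₁) + 1/(A₂E₂) = 1/(155×109×10³) + 1/(1875×44×10³) = 7.131×10⁻⁸ N⁻¹.
P = 0.001035 / 7.131×10⁻⁸ = 14510 N = 14.51 kN.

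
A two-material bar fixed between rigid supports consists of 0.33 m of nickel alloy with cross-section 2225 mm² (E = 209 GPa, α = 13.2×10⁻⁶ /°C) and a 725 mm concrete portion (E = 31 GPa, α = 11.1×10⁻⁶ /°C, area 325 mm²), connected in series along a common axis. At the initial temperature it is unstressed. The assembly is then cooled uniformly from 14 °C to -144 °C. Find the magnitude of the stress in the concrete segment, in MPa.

σ ≈ 83 MPa (tensile)

With the walls removed the bar would change length by δ_free = Σ αᵢΔT Lᵢ = 13.2×10⁻⁶×158×330 + 11.1×10⁻⁶×158×725 = 1.96 mm.
The walls prevent any net length change, so an axial force P (same in every segment) develops. Compatibility: P · Σ Lᵢ/(AᵢEᵢ) = δ_free.
The series flexibility is Σ Lᵢ/(AᵢEᵢ) = 330/(2225×209×10³) + 725/(325×31×10³) = 7.267×10⁻⁵ mm/N.
So P = 1.96 / 7.267×10⁻⁵ = 26.97 kN, tensile.
σ_{concrete} = P / A = 26970 / 325 = 82.98 MPa.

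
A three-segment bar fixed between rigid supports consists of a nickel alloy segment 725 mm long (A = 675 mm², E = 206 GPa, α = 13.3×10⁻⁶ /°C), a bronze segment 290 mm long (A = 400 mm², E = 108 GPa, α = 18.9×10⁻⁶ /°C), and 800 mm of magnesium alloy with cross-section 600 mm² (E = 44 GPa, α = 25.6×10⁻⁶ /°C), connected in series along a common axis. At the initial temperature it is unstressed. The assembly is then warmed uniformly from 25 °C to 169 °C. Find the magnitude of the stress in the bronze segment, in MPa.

σ ≈ 304 MPa (compressive)

Free thermal expansion of the whole bar: Σ αᵢΔT Lᵢ = 13.3×10⁻⁶×144×725 + 18.9×10⁻⁶×144×290 + 25.6×10⁻⁶×144×800 = 5.127 mm.
The rigid supports impose zero overall length change; the single axial force P common to all segments must satisfy P Σ Lᵢ/(AᵢEᵢ) = δ_free.
The series flexibility is Σ Lᵢ/(AᵢEᵢ) = 725/(675×206×10³) + 290/(400×108×10³) + 800/(600×44×10³) = 4.223×10⁻⁵ mm/N.
P = 5.127 / 4.223×10⁻⁵ = 121400 N = 121.4 kN, compressive.
σ_{bronze} = P / A = 121400 / 400 = 303.5 MPa.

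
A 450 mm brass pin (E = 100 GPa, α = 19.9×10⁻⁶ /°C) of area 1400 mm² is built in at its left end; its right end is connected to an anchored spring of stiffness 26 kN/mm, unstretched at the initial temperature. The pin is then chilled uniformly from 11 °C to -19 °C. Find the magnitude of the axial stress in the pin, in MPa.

The unrestrained thermal change is αΔT L = 19.9×10⁻⁶ × 30 × 450 = 0.2686 mm.
Let P be the tensile force in the spring. The pin extends elastically by PL/(AE) and the spring stretches by P/k; together these equal δ_free.
So P = δ_free / [L/(AE) + 1/k] = 0.2686 / [ 450/(1400×100×10³) + 1/(26×10³) ].
P = 0.2686 / 4.168×10⁻⁵ = 6446 N.
σ = P/A = 6446/1400 = 4.604 MPa.

σ ≈ 4.6 MPa (tensile)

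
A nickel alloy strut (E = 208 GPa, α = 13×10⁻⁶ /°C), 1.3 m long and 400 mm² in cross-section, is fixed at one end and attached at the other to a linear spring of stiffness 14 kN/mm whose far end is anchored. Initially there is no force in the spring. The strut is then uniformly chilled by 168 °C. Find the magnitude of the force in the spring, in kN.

P ≈ 32.6 kN

If the spring were absent the strut would shorten by αΔT L = 13×10⁻⁶ × 168 × 1300 = 2.839 mm.
With a force P in the spring, the elastic change of the strut is PL/(AE) and that of the spring is P/k; compatibility requires their sum to equal δ_free.
So P = δ_free / [L/(AE) + 1/k] = 2.839 / [ 1300/(400×208×10³) + 1/(14×10³) ].
P = 2.839 / 8.705×10⁻⁵ = 32610 N.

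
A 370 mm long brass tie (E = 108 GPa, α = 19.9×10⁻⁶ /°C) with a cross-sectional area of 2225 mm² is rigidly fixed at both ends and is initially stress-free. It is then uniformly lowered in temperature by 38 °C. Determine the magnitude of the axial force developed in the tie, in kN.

P ≈ 182 kN (tensile)

Full restraint means ε = 0, so the stress is σ = EαΔT = 108×10³ × 19.9×10⁻⁶ × 38 = 81.67 MPa.
Then P = σA = 81.67 × 2225 mm² = 181.7 kN, tensile.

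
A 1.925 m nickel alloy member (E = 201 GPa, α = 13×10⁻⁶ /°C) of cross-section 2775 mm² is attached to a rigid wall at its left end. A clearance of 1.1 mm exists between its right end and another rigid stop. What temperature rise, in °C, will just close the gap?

ΔT ≈ 44 °C

Contact occurs when the free expansion equals the gap: αΔT L = 1.1 mm.
ΔT = 1.1 / (13×10⁻⁶ × 1925) = 43.96 °C.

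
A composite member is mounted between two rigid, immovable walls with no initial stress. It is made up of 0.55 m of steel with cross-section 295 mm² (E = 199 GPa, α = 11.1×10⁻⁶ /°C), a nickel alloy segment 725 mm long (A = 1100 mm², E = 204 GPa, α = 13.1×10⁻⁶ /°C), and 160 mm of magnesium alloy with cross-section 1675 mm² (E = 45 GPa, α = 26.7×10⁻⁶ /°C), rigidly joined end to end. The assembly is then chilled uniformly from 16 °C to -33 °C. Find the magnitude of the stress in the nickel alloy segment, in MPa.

If the supports were absent, the total length change would be Σ αᵢΔT Lᵢ = 11.1×10⁻⁶×49×550 + 13.1×10⁻⁶×49×725 + 26.7×10⁻⁶×49×160 = 0.9739 mm.
Since the ends are fixed, an axial force P builds up, equal in every segment, with P · Σ Lᵢ/(AᵢEᵢ) = δ_free.
The series flexibility is Σ Lᵢ/(AᵢEᵢ) = 550/(295×199×10³) + 725/(1100×204×10³) + 160/(1675×45×10³) = 1.472×10⁻⁵ mm/N.
So P = 0.9739 / 1.472×10⁻⁵ = 66.15 kN, tensile.
σ_{nickel alloy} = P / A = 66150 / 1100 = 60.13 MPa.

σ ≈ 60.1 MPa (tensile)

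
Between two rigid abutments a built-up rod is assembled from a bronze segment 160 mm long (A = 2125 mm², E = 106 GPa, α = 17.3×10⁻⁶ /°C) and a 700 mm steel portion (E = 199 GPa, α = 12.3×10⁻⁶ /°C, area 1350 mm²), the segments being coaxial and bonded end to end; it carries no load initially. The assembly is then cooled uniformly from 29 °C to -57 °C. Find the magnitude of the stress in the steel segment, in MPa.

If the supports were absent, the total length change would be Σ αᵢΔT Lᵢ = 17.3×10⁻⁶×86×160 + 12.3×10⁻⁶×86×700 = 0.9785 mm.
The walls prevent any net length change, so an axial force P (same in every segment) develops. Compatibility: P · Σ Lᵢ/(AᵢEᵢ) = δ_free.
Σ Lᵢ/(AᵢEᵢ) = 160/(2125×106×10³) + 700/(1350×199×10³) = 3.316×10⁻⁶ mm/N.
P = 0.9785 / 3.316×10⁻⁶ = 295100 N = 295.1 kN, tensile.
σ_{steel} = P / A = 295100 / 1350 = 218.6 MPa.

σ ≈ 219 MPa (tensile)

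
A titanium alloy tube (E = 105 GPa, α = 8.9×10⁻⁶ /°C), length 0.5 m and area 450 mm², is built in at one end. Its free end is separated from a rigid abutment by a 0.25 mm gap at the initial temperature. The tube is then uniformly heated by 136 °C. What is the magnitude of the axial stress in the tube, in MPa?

σ ≈ 74.6 MPa (compressive)

Unrestrained expansion: δ_free = αΔT L = 8.9×10⁻⁶ × 136 × 500 = 0.6052 mm.
This exceeds the 0.25 mm gap, so the wall pushes back. The portion of expansion that must be recovered elastically is δ_free − gap = 0.6052 − 0.25 = 0.3552 mm.
That suppressed elongation corresponds to σ = E·Δ/L = 105×10³ × 0.3552/500 = 74.59 MPa.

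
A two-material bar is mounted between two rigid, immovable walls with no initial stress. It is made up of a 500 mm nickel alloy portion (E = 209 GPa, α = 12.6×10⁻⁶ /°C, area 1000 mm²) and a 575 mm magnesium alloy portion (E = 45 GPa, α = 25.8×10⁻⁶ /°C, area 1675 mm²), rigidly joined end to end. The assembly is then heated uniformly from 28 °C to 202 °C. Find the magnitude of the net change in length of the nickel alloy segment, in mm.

|ΔL| ≈ 0.218 mm

Free thermal expansion of the whole bar: Σ αᵢΔT Lᵢ = 12.6×10⁻⁶×174×500 + 25.8×10⁻⁶×174×575 = 3.677 mm.
Since the ends are fixed, an axial force P builds up, equal in every segment, with P · Σ Lᵢ/(AᵢEᵢ) = δ_free.
The series flexibility is Σ Lᵢ/(AᵢEᵢ) = 500/(1000×209×10³) + 575/(1675×45×10³) = 1.002×10⁻⁵ mm/N.
So P = 3.677 / 1.002×10⁻⁵ = 367 kN, compressive.
For the nickel alloy segment, free thermal change = 12.6×10⁻⁶×174×500 = 1.096 mm and elastic change from P = 367000×500/(1000×209×10³) = 0.878 mm; these oppose, so the net change is 0.218 mm (segment lengthens).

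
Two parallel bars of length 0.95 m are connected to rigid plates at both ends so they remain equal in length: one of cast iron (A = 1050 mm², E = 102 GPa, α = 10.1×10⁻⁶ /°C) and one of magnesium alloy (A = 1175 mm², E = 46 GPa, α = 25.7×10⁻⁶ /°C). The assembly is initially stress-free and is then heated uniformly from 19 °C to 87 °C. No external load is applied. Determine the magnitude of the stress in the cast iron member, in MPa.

Both members must finish at the same length. With the larger α, the magnesium alloy tends to over-expand; the plates restrain it, putting the magnesium alloy in compression and the cast iron in tension. With no external load the two internal forces are equal and opposite, magnitude P.
Setting the final lengths equal and cancelling L: (α₁ − α₂)ΔT = P/(A₁E₁) + P/(A₂E₂).
|α₁ − α₂|·ΔT = 15.6×10⁻⁶ × 68 = 0.001061.
1/(A₁E₁) + 1/(A₂E₂) = 1/(1050×102×10³) + 1/(1175×46×10³) = 2.784×10⁻⁸ N⁻¹.
So P = 0.001061 / 2.784×10⁻⁸ = 38.11 kN.
σ_{cast iron} = P/A₁ = 38110/1050 = 36.29 MPa, tensile.

σ ≈ 36.3 MPa (tensile)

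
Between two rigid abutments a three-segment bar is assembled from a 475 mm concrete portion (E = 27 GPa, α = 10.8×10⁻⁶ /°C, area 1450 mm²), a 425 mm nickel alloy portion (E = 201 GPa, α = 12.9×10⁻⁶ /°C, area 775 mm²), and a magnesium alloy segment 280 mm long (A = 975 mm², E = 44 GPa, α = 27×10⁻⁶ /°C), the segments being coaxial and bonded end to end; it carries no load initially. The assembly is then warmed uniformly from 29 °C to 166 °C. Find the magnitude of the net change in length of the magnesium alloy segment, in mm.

If the supports were absent, the total length change would be Σ αᵢΔT Lᵢ = 10.8×10⁻⁶×137×475 + 12.9×10⁻⁶×137×425 + 27×10⁻⁶×137×280 = 2.49 mm.
Since the ends are fixed, an axial force P builds up, equal in every segment, with P · Σ Lᵢ/(AᵢEᵢ) = δ_free.
The series flexibility is Σ Lᵢ/(AᵢEᵢ) = 475/(1450×27×10³) + 425/(775×201×10³) + 280/(975×44×10³) = 2.139×10⁻⁵ mm/N.
Hence P = δ_free / Σ(L/AE) = 2.49/2.139×10⁻⁵ = 116.4 kN (compressive).
For the magnesium alloy segment, free thermal change = 27×10⁻⁶×137×280 = 1.036 mm and elastic change from P = 116400×280/(975×44×10³) = 0.7597 mm; these oppose, so the net change is 0.276 mm (segment lengthens).

|ΔL| ≈ 0.276 mm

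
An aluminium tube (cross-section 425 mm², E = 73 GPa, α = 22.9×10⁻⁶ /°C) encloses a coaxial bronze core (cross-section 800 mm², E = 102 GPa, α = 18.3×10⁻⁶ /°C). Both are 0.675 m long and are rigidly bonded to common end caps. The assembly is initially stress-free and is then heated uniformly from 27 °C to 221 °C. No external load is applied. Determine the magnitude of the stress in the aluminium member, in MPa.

σ ≈ 47.2 MPa (compressive)

Equilibrium of a rigid end plate with no external load gives equal and opposite internal forces ±P in the two members. Since α_{aluminium} > α_{bronze}, heating drives the aluminium into compression and the bronze into tension.
Setting the final lengths equal and cancelling L: (α₁ − α₂)ΔT = P/(A₁E₁) + P/(A₂E₂).
|α₁ − α₂|·ΔT = 4.6×10⁻⁶ × 194 = 0.0008924.
1/(A₁E₁) + 1/(A₂E₂) = 1/(425×73×10³) + 1/(800×102×10³) = 4.449×10⁻⁸ N⁻¹.
P = 0.0008924 / 4.449×10⁻⁸ = 20060 N = 20.06 kN.
σ_{aluminium} = P/A₁ = 20060/425 = 47.2 MPa, compressive.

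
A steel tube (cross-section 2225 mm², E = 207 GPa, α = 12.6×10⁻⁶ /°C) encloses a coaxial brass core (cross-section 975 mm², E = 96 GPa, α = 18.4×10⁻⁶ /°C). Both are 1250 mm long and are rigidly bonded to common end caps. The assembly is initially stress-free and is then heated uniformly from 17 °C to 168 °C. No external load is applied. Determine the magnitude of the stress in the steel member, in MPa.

Both members must finish at the same length. With the larger α, the brass tends to over-expand; the plates restrain it, putting the brass in compression and the steel in tension. With no external load the two internal forces are equal and opposite, magnitude P.
Equating the net (thermal + elastic) strains gives |α₁ − α₂|·ΔT = P·[1/(A₁E₁) + 1/(A₂E₂)].
|α₁ − α₂|·ΔT = 5.8×10⁻⁶ × 151 = 0.0008758.
1/(A₁E₁) + 1/(A₂E₂) = 1/(2225×207×10³) + 1/(975×96×10³) = 1.285×10⁻⁸ N⁻¹.
P = 0.0008758 / 1.285×10⁻⁸ = 68130 N = 68.13 kN.
σ_{steel} = P/A₁ = 68130/2225 = 30.62 MPa, tensile.

σ ≈ 30.6 MPa (tensile)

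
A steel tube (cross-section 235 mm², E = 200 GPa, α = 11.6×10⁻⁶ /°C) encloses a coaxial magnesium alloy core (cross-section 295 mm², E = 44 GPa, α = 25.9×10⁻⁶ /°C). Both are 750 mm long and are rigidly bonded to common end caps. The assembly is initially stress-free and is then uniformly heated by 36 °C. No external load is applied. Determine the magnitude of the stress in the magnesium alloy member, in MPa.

σ ≈ 17.7 MPa (compressive)

Equilibrium of a rigid end plate with no external load gives equal and opposite internal forces ±P in the two members. Since α_{magnesium alloy} > α_{steel}, heating drives the magnesium alloy into compression and the steel into tension.
Equating the net (thermal + elastic) strains gives |α₁ − α₂|·ΔT = P·[1/(A₁E₁) + 1/(A₂E₂)].
|α₁ − α₂|·ΔT = 14.3×10⁻⁶ × 36 = 0.0005148.
1/(A₁E₁) + 1/(A₂E₂) = 1/(235×200×10³) + 1/(295×44×10³) = 9.832×10⁻⁸ N⁻¹.
P = 0.0005148 / 9.832×10⁻⁸ = 5236 N = 5.236 kN.
σ_{magnesium alloy} = P/A₂ = 5236/295 = 17.75 MPa, compressive.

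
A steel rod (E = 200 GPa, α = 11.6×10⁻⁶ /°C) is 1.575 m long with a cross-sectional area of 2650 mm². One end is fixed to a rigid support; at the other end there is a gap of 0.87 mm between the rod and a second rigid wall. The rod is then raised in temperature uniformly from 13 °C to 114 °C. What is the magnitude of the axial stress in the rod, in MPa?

If the wall were absent the rod would grow by αΔT L = 11.6×10⁻⁶ × 101 × 1575 = 1.845 mm.
This exceeds the 0.87 mm gap, so the wall pushes back. The portion of expansion that must be recovered elastically is δ_free − gap = 1.845 − 0.87 = 0.9753 mm.
Compatibility: PL/(AE) = 0.9753 mm, so σ = P/A = E × (0.9753/1575) = 123.8 MPa.

σ ≈ 124 MPa (compressive)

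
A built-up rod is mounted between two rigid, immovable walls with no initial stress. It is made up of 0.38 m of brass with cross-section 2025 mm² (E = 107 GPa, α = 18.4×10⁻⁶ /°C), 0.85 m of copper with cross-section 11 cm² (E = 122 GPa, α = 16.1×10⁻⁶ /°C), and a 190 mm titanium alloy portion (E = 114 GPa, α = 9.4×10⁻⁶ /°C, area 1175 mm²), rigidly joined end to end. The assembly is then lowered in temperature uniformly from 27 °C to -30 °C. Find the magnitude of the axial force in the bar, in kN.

P ≈ 135 kN (tensile)

With the walls removed the bar would change length by δ_free = Σ αᵢΔT Lᵢ = 18.4×10⁻⁶×57×380 + 16.1×10⁻⁶×57×850 + 9.4×10⁻⁶×57×190 = 1.28 mm.
The rigid supports impose zero overall length change; the single axial force P common to all segments must satisfy P Σ Lᵢ/(AᵢEᵢ) = δ_free.
The series flexibility is Σ Lᵢ/(AᵢEᵢ) = 380/(2025×107×10³) + 850/(1100×122×10³) + 190/(1175×114×10³) = 9.506×10⁻⁶ mm/N.
P = 1.28 / 9.506×10⁻⁶ = 134700 N = 134.7 kN, tensile.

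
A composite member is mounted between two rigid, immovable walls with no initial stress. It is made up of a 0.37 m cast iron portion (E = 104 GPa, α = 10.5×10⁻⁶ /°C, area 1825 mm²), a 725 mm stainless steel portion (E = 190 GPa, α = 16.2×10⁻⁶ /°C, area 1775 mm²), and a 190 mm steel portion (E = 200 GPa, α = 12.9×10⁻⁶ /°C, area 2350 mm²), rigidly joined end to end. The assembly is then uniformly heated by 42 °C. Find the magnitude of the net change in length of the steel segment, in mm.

With the walls removed the bar would change length by δ_free = Σ αᵢΔT Lᵢ = 10.5×10⁻⁶×42×370 + 16.2×10⁻⁶×42×725 + 12.9×10⁻⁶×42×190 = 0.7594 mm.
Since the ends are fixed, an axial force P builds up, equal in every segment, with P · Σ Lᵢ/(AᵢEᵢ) = δ_free.
The series flexibility is Σ Lᵢ/(AᵢEᵢ) = 370/(1825×104×10³) + 725/(1775×190×10³) + 190/(2350×200×10³) = 4.503×10⁻⁶ mm/N.
Hence P = δ_free / Σ(L/AE) = 0.7594/4.503×10⁻⁶ = 168.6 kN (compressive).
For the steel segment, free thermal change = 12.9×10⁻⁶×42×190 = 0.1029 mm and elastic change from P = 168600×190/(2350×200×10³) = 0.06817 mm; these oppose, so the net change is 0.0348 mm (segment lengthens).

|ΔL| ≈ 0.0348 mm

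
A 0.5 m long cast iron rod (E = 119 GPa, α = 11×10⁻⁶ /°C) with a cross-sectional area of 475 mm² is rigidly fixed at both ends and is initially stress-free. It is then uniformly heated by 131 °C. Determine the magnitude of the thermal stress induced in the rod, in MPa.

With length fixed, the mechanical strain must cancel the thermal strain αΔT = 11×10⁻⁶ × 131 = 1441×10⁻⁶.
σ = EαΔT = 119×10³ × 11×10⁻⁶ × 131 = 171.5 MPa (compressive; the rod is trying to expand).

σ ≈ 171 MPa (compressive)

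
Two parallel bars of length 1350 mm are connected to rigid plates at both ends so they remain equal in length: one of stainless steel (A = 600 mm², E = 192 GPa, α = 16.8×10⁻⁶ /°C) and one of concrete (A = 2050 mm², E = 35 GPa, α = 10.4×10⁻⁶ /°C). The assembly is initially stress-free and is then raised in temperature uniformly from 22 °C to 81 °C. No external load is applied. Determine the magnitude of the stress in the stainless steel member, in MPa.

The stainless steel has the larger α, so on heating it would change length more than the concrete if both were free. The rigid plates force a common final length, so the stainless steel is put into compression and the concrete into tension, with equal and opposite forces P (no external load).
Equating the net (thermal + elastic) strains gives |α₁ − α₂|·ΔT = P·[1/(A₁E₁) + 1/(A₂E₂)].
|α₁ − α₂|·ΔT = 6.4×10⁻⁶ × 59 = 0.0003776.
1/(A₁E₁) + 1/(A₂E₂) = 1/(600×192×10³) + 1/(2050×35×10³) = 2.262×10⁻⁸ N⁻¹.
P = 0.0003776 / 2.262×10⁻⁸ = 16690 N = 16.69 kN.
σ_{stainless steel} = P/A₁ = 16690/600 = 27.82 MPa, compressive.

σ ≈ 27.8 MPa (compressive)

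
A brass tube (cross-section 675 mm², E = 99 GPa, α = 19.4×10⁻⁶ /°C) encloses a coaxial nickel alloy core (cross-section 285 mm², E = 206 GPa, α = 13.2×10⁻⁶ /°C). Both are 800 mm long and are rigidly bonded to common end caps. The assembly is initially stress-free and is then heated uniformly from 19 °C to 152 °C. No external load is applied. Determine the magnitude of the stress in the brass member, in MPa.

σ ≈ 38.2 MPa (compressive)

The brass has the larger α, so on heating it would change length more than the nickel alloy if both were free. The rigid plates force a common final length, so the brass is put into compression and the nickel alloy into tension, with equal and opposite forces P (no external load).
Setting the final lengths equal and cancelling L: (α₁ − α₂)ΔT = P/(A₁E₁) + P/(A₂E₂).
|α₁ − α₂|·ΔT = 6.2×10⁻⁶ × 133 = 0.0008246.
1/(A₁E₁) + 1/(A₂E₂) = 1/(675×99×10³) + 1/(285×206×10³) = 3.2×10⁻⁸ N⁻¹.
So P = 0.0008246 / 3.2×10⁻⁸ = 25.77 kN.
σ_{brass} = P/A₁ = 25770/675 = 38.18 MPa, compressive.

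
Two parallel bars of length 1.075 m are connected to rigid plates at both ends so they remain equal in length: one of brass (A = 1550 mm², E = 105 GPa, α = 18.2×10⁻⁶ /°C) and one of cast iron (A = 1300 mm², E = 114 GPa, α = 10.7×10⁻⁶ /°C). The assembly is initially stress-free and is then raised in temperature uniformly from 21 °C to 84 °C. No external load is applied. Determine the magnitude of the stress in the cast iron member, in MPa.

Equilibrium of a rigid end plate with no external load gives equal and opposite internal forces ±P in the two members. Since α_{brass} > α_{cast iron}, heating drives the brass into compression and the cast iron into tension.
Equating the net (thermal + elastic) strains gives |α₁ − α₂|·ΔT = P·[1/(A₁E₁) + 1/(A₂E₂)].
|α₁ − α₂|·ΔT = 7.5×10⁻⁶ × 63 = 0.0004725.
1/(A₁E₁) + 1/(A₂E₂) = 1/(1550×105×10³) + 1/(1300×114×10³) = 1.289×10⁻⁸ N⁻¹.
So P = 0.0004725 / 1.289×10⁻⁸ = 36.65 kN.
σ_{cast iron} = P/A₂ = 36650/1300 = 28.19 MPa, tensile.

σ ≈ 28.2 MPa (tensile)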